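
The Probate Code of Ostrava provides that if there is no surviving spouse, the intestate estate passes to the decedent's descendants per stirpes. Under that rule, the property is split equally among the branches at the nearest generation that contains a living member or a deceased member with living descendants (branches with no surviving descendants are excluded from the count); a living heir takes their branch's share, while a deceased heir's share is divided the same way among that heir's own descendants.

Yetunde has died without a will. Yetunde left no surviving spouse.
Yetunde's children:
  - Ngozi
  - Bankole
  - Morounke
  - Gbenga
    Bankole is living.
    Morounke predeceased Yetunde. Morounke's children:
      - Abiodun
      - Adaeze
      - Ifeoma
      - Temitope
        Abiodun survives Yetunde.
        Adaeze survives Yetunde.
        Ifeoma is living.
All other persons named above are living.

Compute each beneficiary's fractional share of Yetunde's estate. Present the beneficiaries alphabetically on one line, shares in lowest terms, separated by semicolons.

There is no surviving spouse, so the entire estate passes to Yetunde's descendants per stirpes.
The estate is divided into 4 equal shares of 1/4 among Ngozi, Bankole, Morounke, Gbenga.
Ngozi is living and takes 1/4.
Bankole is living and takes 1/4.
Morounke predeceased; the 1/4 allotted to Morounke's branch passes to Morounke's issue by representation.
The 1/4 is divided into 4 equal shares of 1/16 among Abiodun, Adaeze, Ifeoma, Temitope.
Abiodun is living and takes 1/16.
Adaeze is living and takes 1/16.
Ifeoma is living and takes 1/16.
Temitope is living and takes 1/16.
Gbenga is living and takes 1/4.

Abiodun 1/16; Adaeze 1/16; Bankole 1/4; Gbenga 1/4; Ifeoma 1/16; Ngozi 1/4; Temitope 1/16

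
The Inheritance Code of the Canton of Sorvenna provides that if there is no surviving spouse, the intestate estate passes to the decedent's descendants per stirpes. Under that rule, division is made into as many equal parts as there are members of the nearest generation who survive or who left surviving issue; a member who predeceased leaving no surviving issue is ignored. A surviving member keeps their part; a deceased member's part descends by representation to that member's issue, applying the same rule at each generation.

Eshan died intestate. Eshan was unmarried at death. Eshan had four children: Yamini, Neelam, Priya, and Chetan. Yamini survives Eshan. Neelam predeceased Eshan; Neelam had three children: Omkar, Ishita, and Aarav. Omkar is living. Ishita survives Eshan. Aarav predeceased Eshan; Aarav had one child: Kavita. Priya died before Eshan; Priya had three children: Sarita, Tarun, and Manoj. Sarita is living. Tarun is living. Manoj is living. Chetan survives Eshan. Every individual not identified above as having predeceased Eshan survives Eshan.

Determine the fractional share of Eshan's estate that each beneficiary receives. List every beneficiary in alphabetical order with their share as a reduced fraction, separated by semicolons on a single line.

There is no surviving spouse, so the entire estate passes to Eshan's descendants per stirpes.
The estate is divided into 4 equal shares of 1/4 among Yamini, Neelam, Priya, Chetan.
Yamini is living and takes 1/4.
Neelam predeceased; the 1/4 allotted to Neelam's branch passes to Neelam's issue by representation.
The 1/4 is divided into 3 equal shares of 1/12 among Omkar, Ishita, Aarav.
Omkar is living and takes 1/12.
Ishita is living and takes 1/12.
Aarav predeceased; the 1/12 allotted to Aarav's branch passes to Aarav's issue by representation.
Kavita is the sole taker at this level and receives the full 1/12.
Priya predeceased; the 1/4 allotted to Priya's branch passes to Priya's issue by representation.
The 1/4 is divided into 3 equal shares of 1/12 among Sarita, Tarun, Manoj.
Sarita is living and takes 1/12.
Tarun is living and takes 1/12.
Manoj is living and takes 1/12.
Chetan is living and takes 1/4.

Chetan 1/4; Ishita 1/12; Kavita 1/12; Manoj 1/12; Omkar 1/12; Sarita 1/12; Tarun 1/12; Yamini 1/4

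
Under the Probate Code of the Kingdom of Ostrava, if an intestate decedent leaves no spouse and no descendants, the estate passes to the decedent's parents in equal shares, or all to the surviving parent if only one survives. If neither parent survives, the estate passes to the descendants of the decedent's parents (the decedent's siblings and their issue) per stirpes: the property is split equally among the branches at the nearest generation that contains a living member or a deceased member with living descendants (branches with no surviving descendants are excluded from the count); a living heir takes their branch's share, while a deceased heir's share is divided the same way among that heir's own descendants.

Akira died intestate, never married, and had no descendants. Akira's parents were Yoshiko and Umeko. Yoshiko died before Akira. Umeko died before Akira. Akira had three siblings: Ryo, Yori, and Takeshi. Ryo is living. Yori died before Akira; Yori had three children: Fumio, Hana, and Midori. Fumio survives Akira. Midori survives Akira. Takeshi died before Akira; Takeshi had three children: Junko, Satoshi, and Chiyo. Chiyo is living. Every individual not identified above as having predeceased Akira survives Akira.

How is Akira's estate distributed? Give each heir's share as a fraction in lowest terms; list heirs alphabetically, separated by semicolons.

Neither parent survives and there are no descendants, so the estate passes to Akira's siblings and their issue per stirpes.
The estate is divided into 3 equal shares of 1/3 among Ryo, Yori, Takeshi.
Ryo is living and takes 1/3.
Yori predeceased; the 1/3 allotted to Yori's branch passes to Yori's issue by representation.
The 1/3 is divided into 3 equal shares of 1/9 among Fumio, Hana, Midori.
Fumio is living and takes 1/9.
Hana is living and takes 1/9.
Midori is living and takes 1/9.
Takeshi predeceased; the 1/3 allotted to Takeshi's branch passes to Takeshi's issue by representation.
The 1/3 is divided into 3 equal shares of 1/9 among Junko, Satoshi, Chiyo.
Junko is living and takes 1/9.
Satoshi is living and takes 1/9.
Chiyo is living and takes 1/9.

Chiyo 1/9; Fumio 1/9; Hana 1/9; Junko 1/9; Midori 1/9; Ryo 1/3; Satoshi 1/9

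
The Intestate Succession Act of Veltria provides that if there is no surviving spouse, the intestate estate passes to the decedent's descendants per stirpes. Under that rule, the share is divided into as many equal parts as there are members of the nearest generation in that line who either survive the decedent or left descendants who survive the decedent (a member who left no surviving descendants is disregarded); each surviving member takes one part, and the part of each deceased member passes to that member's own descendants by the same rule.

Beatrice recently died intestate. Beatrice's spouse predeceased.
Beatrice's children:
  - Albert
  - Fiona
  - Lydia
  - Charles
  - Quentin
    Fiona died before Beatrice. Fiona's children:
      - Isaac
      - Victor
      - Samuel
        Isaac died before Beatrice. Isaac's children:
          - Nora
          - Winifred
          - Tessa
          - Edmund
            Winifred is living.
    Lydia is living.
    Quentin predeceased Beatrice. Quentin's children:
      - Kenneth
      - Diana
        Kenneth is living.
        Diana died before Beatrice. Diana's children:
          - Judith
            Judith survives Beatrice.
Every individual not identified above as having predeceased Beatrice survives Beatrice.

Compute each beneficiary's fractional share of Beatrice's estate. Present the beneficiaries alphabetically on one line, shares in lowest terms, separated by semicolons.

Albert 1/5; Charles 1/5; Edmund 1/60; Judith 1/10; Kenneth 1/10; Lydia 1/5; Nora 1/60; Samuel 1/15; Tessa 1/60; Victor 1/15; Winifred 1/60

There is no surviving spouse, so the entire estate passes to Beatrice's descendants per stirpes.
The estate is divided into 5 equal shares of 1/5 among Albert, Fiona, Lydia, Charles, Quentin.
Albert is living and takes 1/5.
Fiona predeceased; the 1/5 allotted to Fiona's branch passes to Fiona's issue by representation.
The 1/5 is divided into 3 equal shares of 1/15 among Isaac, Victor, Samuel.
Isaac predeceased; the 1/15 allotted to Isaac's branch passes to Isaac's issue by representation.
The 1/15 is divided into 4 equal shares of 1/60 among Nora, Winifred, Tessa, Edmund.
Nora is living and takes 1/60.
Winifred is living and takes 1/60.
Tessa is living and takes 1/60.
Edmund is living and takes 1/60.
Victor is living and takes 1/15.
Samuel is living and takes 1/15.
Lydia is living and takes 1/5.
Charles is living and takes 1/5.
Quentin predeceased; the 1/5 allotted to Quentin's branch passes to Quentin's issue by representation.
The 1/5 is divided into 2 equal shares of 1/10 among Kenneth, Diana.
Kenneth is living and takes 1/10.
Diana predeceased; the 1/10 allotted to Diana's branch passes to Diana's issue by representation.
Judith is the sole taker at this level and receives the full 1/10.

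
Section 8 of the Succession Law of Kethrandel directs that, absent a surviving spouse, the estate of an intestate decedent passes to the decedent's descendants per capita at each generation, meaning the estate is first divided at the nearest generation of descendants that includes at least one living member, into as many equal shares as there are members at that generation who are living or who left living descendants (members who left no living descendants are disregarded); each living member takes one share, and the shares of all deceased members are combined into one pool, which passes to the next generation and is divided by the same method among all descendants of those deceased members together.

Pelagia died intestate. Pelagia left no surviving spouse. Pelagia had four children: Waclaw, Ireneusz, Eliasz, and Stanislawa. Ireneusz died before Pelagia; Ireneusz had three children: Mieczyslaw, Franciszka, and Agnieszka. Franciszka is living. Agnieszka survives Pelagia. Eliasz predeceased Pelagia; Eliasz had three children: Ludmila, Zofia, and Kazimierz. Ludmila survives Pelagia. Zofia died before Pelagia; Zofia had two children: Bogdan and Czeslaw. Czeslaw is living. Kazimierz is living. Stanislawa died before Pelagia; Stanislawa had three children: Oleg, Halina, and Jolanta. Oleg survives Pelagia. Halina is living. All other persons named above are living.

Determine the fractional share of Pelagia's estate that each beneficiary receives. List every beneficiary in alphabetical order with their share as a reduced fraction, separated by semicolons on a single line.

Agnieszka 1/12; Bogdan 1/24; Czeslaw 1/24; Franciszka 1/12; Halina 1/12; Jolanta 1/12; Kazimierz 1/12; Ludmila 1/12; Mieczyslaw 1/12; Oleg 1/12; Waclaw 1/4

There is no surviving spouse, so the entire estate passes to Pelagia's descendants per capita at each generation.
At generation 1 (Waclaw, Ireneusz, Eliasz, Stanislawa) there are 4 shares of (1)/4 = 1/4 each.
Living: Waclaw — each takes 1/4.
Deceased: Ireneusz, Eliasz, and Stanislawa. Their combined 3/4 is pooled and carried to generation 2.
At generation 2 (Mieczyslaw, Franciszka, Agnieszka, Ludmila, Zofia, Kazimierz, Oleg, Halina, Jolanta) there are 9 shares of (3/4)/9 = 1/12 each.
Living: Mieczyslaw, Franciszka, Agnieszka, Ludmila, Kazimierz, Oleg, Halina, and Jolanta — each takes 1/12.
Deceased: Zofia. That 1/12 share is carried to generation 3.
At generation 3 (Bogdan, Czeslaw) there are 2 shares of (1/12)/2 = 1/24 each.
Living: Bogdan and Czeslaw — each takes 1/24.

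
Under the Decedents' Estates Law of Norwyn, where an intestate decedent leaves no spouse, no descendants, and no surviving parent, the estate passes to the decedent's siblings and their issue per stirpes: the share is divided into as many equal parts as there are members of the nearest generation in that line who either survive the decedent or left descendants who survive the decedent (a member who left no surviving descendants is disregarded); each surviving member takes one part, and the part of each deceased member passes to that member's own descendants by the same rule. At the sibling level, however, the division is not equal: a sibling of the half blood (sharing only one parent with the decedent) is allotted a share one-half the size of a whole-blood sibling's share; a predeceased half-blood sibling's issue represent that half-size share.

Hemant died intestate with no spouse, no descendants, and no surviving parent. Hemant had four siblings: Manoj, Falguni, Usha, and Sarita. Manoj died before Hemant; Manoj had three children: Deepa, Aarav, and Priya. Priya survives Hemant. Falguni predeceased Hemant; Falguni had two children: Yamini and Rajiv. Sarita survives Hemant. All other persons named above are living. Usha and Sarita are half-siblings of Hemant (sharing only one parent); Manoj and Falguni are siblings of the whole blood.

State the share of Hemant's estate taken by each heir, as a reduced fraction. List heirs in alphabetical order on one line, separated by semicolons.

No spouse, descendants, or parent survives, so the estate passes to Hemant's siblings per stirpes.
Half-blood siblings count for one-half the weight of whole-blood siblings at the initial division.
Dividing 1 in proportion to weights (total weight 3): Manoj (weight 1) → 1/3; Falguni (weight 1) → 1/3; Usha (weight 1/2) → 1/6; Sarita (weight 1/2) → 1/6.
Manoj predeceased; the 1/3 allotted to Manoj's branch passes to Manoj's issue by representation.
The 1/3 is divided into 3 equal shares of 1/9 among Deepa, Aarav, Priya.
Deepa is living and takes 1/9.
Aarav is living and takes 1/9.
Priya is living and takes 1/9.
Falguni predeceased; the 1/3 allotted to Falguni's branch passes to Falguni's issue by representation.
The 1/3 is divided into 2 equal shares of 1/6 among Yamini, Rajiv.
Yamini is living and takes 1/6.
Rajiv is living and takes 1/6.
Usha is living and takes 1/6.
Sarita is living and takes 1/6.

Aarav 1/9; Deepa 1/9; Priya 1/9; Rajiv 1/6; Sarita 1/6; Usha 1/6; Yamini 1/6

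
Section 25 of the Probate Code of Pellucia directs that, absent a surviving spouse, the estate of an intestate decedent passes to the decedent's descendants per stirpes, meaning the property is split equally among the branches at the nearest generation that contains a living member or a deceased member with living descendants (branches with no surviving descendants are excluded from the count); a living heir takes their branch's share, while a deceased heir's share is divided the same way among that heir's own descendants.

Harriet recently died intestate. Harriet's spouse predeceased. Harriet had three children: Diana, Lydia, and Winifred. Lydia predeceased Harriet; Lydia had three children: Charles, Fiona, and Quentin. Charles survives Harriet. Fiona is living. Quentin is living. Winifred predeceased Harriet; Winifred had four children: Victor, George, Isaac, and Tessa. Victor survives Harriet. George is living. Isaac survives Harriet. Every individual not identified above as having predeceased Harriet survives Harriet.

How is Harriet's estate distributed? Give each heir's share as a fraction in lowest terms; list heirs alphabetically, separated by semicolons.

Charles 1/9; Diana 1/3; Fiona 1/9; George 1/12; Isaac 1/12; Quentin 1/9; Tessa 1/12; Victor 1/12

There is no surviving spouse, so the entire estate passes to Harriet's descendants per stirpes.
The estate is divided into 3 equal shares of 1/3 among Diana, Lydia, Winifred.
Diana is living and takes 1/3.
Lydia predeceased; the 1/3 allotted to Lydia's branch passes to Lydia's issue by representation.
The 1/3 is divided into 3 equal shares of 1/9 among Charles, Fiona, Quentin.
Charles is living and takes 1/9.
Fiona is living and takes 1/9.
Quentin is living and takes 1/9.
Winifred predeceased; the 1/3 allotted to Winifred's branch passes to Winifred's issue by representation.
The 1/3 is divided into 4 equal shares of 1/12 among Victor, George, Isaac, Tessa.
Victor is living and takes 1/12.
George is living and takes 1/12.
Isaac is living and takes 1/12.
Tessa is living and takes 1/12.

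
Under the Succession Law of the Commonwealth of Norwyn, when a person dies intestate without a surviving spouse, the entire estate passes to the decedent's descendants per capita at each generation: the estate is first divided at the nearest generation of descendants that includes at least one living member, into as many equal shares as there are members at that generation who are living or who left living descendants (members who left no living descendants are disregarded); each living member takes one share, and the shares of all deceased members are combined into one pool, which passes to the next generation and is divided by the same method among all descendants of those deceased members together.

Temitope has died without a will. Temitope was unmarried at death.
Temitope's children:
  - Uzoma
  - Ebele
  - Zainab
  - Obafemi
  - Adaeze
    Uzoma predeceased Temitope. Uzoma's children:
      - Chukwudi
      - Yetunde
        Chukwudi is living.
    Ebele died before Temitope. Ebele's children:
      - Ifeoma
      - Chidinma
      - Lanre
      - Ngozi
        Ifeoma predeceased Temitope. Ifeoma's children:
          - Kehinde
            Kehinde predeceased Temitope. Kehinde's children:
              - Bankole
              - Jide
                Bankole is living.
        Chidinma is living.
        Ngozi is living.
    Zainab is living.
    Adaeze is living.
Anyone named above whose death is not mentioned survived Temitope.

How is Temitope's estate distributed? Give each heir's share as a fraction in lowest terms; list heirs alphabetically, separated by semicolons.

Adaeze 1/5; Bankole 1/30; Chidinma 1/15; Chukwudi 1/15; Jide 1/30; Lanre 1/15; Ngozi 1/15; Obafemi 1/5; Yetunde 1/15; Zainab 1/5

There is no surviving spouse, so the entire estate passes to Temitope's descendants per capita at each generation.
At generation 1 (Uzoma, Ebele, Zainab, Obafemi, Adaeze) there are 5 shares of (1)/5 = 1/5 each.
Living: Zainab, Obafemi, and Adaeze — each takes 1/5.
Deceased: Uzoma and Ebele. Their combined 2/5 is pooled and carried to generation 2.
At generation 2 (Chukwudi, Yetunde, Ifeoma, Chidinma, Lanre, Ngozi) there are 6 shares of (2/5)/6 = 1/15 each.
Living: Chukwudi, Yetunde, Chidinma, Lanre, and Ngozi — each takes 1/15.
Deceased: Ifeoma. That 1/15 share is carried to generation 3.
At generation 3 (Kehinde) there are 1 shares of (1/15)/1 = 1/15 each.
Deceased: Kehinde. That 1/15 share is carried to generation 4.
At generation 4 (Bankole, Jide) there are 2 shares of (1/15)/2 = 1/30 each.
Living: Bankole and Jide — each takes 1/30.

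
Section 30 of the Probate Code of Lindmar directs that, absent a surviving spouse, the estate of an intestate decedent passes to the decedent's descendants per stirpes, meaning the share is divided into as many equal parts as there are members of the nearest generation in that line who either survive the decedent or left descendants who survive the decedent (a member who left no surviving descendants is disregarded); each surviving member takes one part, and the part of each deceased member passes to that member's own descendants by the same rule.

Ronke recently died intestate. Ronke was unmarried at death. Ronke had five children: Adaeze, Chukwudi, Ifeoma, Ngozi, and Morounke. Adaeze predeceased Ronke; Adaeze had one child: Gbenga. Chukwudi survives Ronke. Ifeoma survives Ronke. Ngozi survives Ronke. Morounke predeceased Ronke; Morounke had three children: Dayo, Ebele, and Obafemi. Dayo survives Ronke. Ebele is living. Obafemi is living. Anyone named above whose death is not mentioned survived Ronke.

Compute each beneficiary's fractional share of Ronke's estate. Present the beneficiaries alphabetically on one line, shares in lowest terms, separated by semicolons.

There is no surviving spouse, so the entire estate passes to Ronke's descendants per stirpes.
The estate is divided into 5 equal shares of 1/5 among Adaeze, Chukwudi, Ifeoma, Ngozi, Morounke.
Adaeze predeceased; the 1/5 allotted to Adaeze's branch passes to Adaeze's issue by representation.
Gbenga is the sole taker at this level and receives the full 1/5.
Chukwudi is living and takes 1/5.
Ifeoma is living and takes 1/5.
Ngozi is living and takes 1/5.
Morounke predeceased; the 1/5 allotted to Morounke's branch passes to Morounke's issue by representation.
The 1/5 is divided into 3 equal shares of 1/15 among Dayo, Ebele, Obafemi.
Dayo is living and takes 1/15.
Ebele is living and takes 1/15.
Obafemi is living and takes 1/15.

Chukwudi 1/5; Dayo 1/15; Ebele 1/15; Gbenga 1/5; Ifeoma 1/5; Ngozi 1/5; Obafemi 1/15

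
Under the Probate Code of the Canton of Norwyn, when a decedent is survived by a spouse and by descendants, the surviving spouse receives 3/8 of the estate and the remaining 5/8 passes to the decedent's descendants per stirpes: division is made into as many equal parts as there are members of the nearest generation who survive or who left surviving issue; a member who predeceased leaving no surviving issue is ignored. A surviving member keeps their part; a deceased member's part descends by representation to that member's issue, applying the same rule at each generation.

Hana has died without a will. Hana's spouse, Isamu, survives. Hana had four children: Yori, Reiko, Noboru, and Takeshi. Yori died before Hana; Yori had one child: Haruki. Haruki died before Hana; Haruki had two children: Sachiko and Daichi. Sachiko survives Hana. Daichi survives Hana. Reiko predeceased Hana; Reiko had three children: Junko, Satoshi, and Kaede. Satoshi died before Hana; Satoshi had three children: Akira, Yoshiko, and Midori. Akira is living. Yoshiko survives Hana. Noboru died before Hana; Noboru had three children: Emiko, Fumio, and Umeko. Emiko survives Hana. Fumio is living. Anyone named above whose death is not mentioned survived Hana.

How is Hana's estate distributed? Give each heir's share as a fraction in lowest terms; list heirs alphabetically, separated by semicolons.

Isamu, as surviving spouse, takes 3/8.
The remaining 5/8 passes to Hana's descendants per stirpes.
The 5/8 is divided into 4 equal shares of 5/32 among Yori, Reiko, Noboru, Takeshi.
Yori predeceased; the 5/32 allotted to Yori's branch passes to Yori's issue by representation.
Haruki's line is the sole branch at this level, so the full 5/32 passes to Haruki's issue by representation.
The 5/32 is divided into 2 equal shares of 5/64 among Sachiko, Daichi.
Sachiko is living and takes 5/64.
Daichi is living and takes 5/64.
Reiko predeceased; the 5/32 allotted to Reiko's branch passes to Reiko's issue by representation.
The 5/32 is divided into 3 equal shares of 5/96 among Junko, Satoshi, Kaede.
Junko is living and takes 5/96.
Satoshi predeceased; the 5/96 allotted to Satoshi's branch passes to Satoshi's issue by representation.
The 5/96 is divided into 3 equal shares of 5/288 among Akira, Yoshiko, Midori.
Akira is living and takes 5/288.
Yoshiko is living and takes 5/288.
Midori is living and takes 5/288.
Kaede is living and takes 5/96.
Noboru predeceased; the 5/32 allotted to Noboru's branch passes to Noboru's issue by representation.
The 5/32 is divided into 3 equal shares of 5/96 among Emiko, Fumio, Umeko.
Emiko is living and takes 5/96.
Fumio is living and takes 5/96.
Umeko is living and takes 5/96.
Takeshi is living and takes 5/32.

Akira 5/288; Daichi 5/64; Emiko 5/96; Fumio 5/96; Isamu 3/8; Junko 5/96; Kaede 5/96; Midori 5/288; Sachiko 5/64; Takeshi 5/32; Umeko 5/96; Yoshiko 5/288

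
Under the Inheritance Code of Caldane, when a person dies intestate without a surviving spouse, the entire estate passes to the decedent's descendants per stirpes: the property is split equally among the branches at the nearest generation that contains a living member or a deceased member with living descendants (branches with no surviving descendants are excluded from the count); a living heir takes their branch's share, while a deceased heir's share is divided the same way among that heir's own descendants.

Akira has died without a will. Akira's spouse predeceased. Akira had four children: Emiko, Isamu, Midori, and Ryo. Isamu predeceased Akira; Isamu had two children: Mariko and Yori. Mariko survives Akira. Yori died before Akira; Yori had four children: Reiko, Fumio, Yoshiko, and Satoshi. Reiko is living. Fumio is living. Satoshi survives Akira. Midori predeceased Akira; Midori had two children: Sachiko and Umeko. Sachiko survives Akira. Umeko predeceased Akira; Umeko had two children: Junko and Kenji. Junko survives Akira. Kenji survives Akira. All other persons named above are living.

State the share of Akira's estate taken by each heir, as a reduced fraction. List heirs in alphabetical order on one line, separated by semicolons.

There is no surviving spouse, so the entire estate passes to Akira's descendants per stirpes.
The estate is divided into 4 equal shares of 1/4 among Emiko, Isamu, Midori, Ryo.
Emiko is living and takes 1/4.
Isamu predeceased; the 1/4 allotted to Isamu's branch passes to Isamu's issue by representation.
The 1/4 is divided into 2 equal shares of 1/8 among Mariko, Yori.
Mariko is living and takes 1/8.
Yori predeceased; the 1/8 allotted to Yori's branch passes to Yori's issue by representation.
The 1/8 is divided into 4 equal shares of 1/32 among Reiko, Fumio, Yoshiko, Satoshi.
Reiko is living and takes 1/32.
Fumio is living and takes 1/32.
Yoshiko is living and takes 1/32.
Satoshi is living and takes 1/32.
Midori predeceased; the 1/4 allotted to Midori's branch passes to Midori's issue by representation.
The 1/4 is divided into 2 equal shares of 1/8 among Sachiko, Umeko.
Sachiko is living and takes 1/8.
Umeko predeceased; the 1/8 allotted to Umeko's branch passes to Umeko's issue by representation.
The 1/8 is divided into 2 equal shares of 1/16 among Junko, Kenji.
Junko is living and takes 1/16.
Kenji is living and takes 1/16.
Ryo is living and takes 1/4.

Emiko 1/4; Fumio 1/32; Junko 1/16; Kenji 1/16; Mariko 1/8; Reiko 1/32; Ryo 1/4; Sachiko 1/8; Satoshi 1/32; Yoshiko 1/32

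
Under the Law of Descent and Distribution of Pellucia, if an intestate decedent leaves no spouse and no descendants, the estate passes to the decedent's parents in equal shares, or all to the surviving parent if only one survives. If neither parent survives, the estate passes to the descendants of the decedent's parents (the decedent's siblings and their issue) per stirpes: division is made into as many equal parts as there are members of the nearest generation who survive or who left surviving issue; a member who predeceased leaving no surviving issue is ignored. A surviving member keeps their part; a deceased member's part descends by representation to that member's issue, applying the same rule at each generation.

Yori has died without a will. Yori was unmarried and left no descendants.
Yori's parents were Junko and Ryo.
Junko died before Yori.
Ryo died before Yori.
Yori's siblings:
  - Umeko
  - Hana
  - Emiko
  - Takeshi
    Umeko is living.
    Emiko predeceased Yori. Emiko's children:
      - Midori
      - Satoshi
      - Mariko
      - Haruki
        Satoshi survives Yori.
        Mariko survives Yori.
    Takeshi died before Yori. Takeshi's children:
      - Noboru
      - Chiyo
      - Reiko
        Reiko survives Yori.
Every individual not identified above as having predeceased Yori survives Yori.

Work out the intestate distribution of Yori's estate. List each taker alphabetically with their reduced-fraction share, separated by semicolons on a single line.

Neither parent survives and there are no descendants, so the estate passes to Yori's siblings and their issue per stirpes.
The estate is divided into 4 equal shares of 1/4 among Umeko, Hana, Emiko, Takeshi.
Umeko is living and takes 1/4.
Hana is living and takes 1/4.
Emiko predeceased; the 1/4 allotted to Emiko's branch passes to Emiko's issue by representation.
The 1/4 is divided into 4 equal shares of 1/16 among Midori, Satoshi, Mariko, Haruki.
Midori is living and takes 1/16.
Satoshi is living and takes 1/16.
Mariko is living and takes 1/16.
Haruki is living and takes 1/16.
Takeshi predeceased; the 1/4 allotted to Takeshi's branch passes to Takeshi's issue by representation.
The 1/4 is divided into 3 equal shares of 1/12 among Noboru, Chiyo, Reiko.
Noboru is living and takes 1/12.
Chiyo is living and takes 1/12.
Reiko is living and takes 1/12.

Chiyo 1/12; Hana 1/4; Haruki 1/16; Mariko 1/16; Midori 1/16; Noboru 1/12; Reiko 1/12; Satoshi 1/16; Umeko 1/4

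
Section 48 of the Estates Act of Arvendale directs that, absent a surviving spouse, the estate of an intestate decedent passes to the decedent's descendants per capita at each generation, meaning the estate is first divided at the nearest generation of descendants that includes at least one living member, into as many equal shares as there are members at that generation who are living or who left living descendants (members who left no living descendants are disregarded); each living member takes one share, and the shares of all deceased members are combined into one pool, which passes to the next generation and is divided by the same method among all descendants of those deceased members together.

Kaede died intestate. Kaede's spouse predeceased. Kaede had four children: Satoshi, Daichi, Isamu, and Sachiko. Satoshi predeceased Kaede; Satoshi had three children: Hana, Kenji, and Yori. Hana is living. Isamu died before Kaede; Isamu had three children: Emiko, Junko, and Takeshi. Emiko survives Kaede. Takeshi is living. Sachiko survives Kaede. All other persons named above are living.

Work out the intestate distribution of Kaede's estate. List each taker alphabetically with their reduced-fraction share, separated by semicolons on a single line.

Daichi 1/4; Emiko 1/12; Hana 1/12; Junko 1/12; Kenji 1/12; Sachiko 1/4; Takeshi 1/12; Yori 1/12

There is no surviving spouse, so the entire estate passes to Kaede's descendants per capita at each generation.
At generation 1 (Satoshi, Daichi, Isamu, Sachiko) there are 4 shares of (1)/4 = 1/4 each.
Living: Daichi and Sachiko — each takes 1/4.
Deceased: Satoshi and Isamu. Their combined 1/2 is pooled and carried to generation 2.
At generation 2 (Hana, Kenji, Yori, Emiko, Junko, Takeshi) there are 6 shares of (1/2)/6 = 1/12 each.
Living: Hana, Kenji, Yori, Emiko, Junko, and Takeshi — each takes 1/12.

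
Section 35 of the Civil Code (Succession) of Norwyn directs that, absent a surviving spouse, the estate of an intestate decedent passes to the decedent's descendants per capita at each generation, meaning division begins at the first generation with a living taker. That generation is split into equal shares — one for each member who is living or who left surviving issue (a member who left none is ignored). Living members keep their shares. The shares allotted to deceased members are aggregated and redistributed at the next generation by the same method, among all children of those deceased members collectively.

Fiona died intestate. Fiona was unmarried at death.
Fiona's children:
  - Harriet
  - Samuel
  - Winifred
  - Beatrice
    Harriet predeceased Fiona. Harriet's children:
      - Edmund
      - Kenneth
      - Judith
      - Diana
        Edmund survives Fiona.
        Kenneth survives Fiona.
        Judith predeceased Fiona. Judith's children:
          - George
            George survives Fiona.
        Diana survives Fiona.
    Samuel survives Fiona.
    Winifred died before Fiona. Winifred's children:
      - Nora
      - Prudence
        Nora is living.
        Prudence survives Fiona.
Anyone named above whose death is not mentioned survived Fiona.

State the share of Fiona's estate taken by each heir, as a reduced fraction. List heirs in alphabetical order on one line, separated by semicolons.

There is no surviving spouse, so the entire estate passes to Fiona's descendants per capita at each generation.
At generation 1 (Harriet, Samuel, Winifred, Beatrice) there are 4 shares of (1)/4 = 1/4 each.
Living: Samuel and Beatrice — each takes 1/4.
Deceased: Harriet and Winifred. Their combined 1/2 is pooled and carried to generation 2.
At generation 2 (Edmund, Kenneth, Judith, Diana, Nora, Prudence) there are 6 shares of (1/2)/6 = 1/12 each.
Living: Edmund, Kenneth, Diana, Nora, and Prudence — each takes 1/12.
Deceased: Judith. That 1/12 share is carried to generation 3.
At generation 3 (George) there are 1 shares of (1/12)/1 = 1/12 each.
Living: George — each takes 1/12.

Beatrice 1/4; Diana 1/12; Edmund 1/12; George 1/12; Kenneth 1/12; Nora 1/12; Prudence 1/12; Samuel 1/4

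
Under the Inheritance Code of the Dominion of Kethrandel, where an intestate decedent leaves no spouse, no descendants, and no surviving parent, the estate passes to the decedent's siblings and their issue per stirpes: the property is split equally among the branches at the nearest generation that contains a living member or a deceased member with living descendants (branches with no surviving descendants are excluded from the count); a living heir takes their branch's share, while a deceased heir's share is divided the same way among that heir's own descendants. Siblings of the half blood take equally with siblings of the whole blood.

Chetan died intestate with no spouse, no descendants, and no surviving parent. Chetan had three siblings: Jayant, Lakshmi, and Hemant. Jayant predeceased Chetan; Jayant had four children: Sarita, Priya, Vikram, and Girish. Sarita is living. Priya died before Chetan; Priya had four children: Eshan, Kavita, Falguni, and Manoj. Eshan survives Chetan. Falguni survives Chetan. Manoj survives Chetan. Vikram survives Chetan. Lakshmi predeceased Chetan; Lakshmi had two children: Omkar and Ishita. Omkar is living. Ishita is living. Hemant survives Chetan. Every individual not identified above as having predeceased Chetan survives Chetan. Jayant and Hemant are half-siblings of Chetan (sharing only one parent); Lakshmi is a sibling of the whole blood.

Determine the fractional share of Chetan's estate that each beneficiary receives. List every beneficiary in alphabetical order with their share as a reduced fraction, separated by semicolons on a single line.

Eshan 1/48; Falguni 1/48; Girish 1/12; Hemant 1/3; Ishita 1/6; Kavita 1/48; Manoj 1/48; Omkar 1/6; Sarita 1/12; Vikram 1/12

No spouse, descendants, or parent survives, so the estate passes to Chetan's siblings per stirpes.
Half-blood and whole-blood siblings take equally under the stated rule.
The estate is divided into 3 equal shares of 1/3 among Jayant, Lakshmi, Hemant.
Jayant predeceased; the 1/3 allotted to Jayant's branch passes to Jayant's issue by representation.
The 1/3 is divided into 4 equal shares of 1/12 among Sarita, Priya, Vikram, Girish.
Sarita is living and takes 1/12.
Priya predeceased; the 1/12 allotted to Priya's branch passes to Priya's issue by representation.
The 1/12 is divided into 4 equal shares of 1/48 among Eshan, Kavita, Falguni, Manoj.
Eshan is living and takes 1/48.
Kavita is living and takes 1/48.
Falguni is living and takes 1/48.
Manoj is living and takes 1/48.
Vikram is living and takes 1/12.
Girish is living and takes 1/12.
Lakshmi predeceased; the 1/3 allotted to Lakshmi's branch passes to Lakshmi's issue by representation.
The 1/3 is divided into 2 equal shares of 1/6 among Omkar, Ishita.
Omkar is living and takes 1/6.
Ishita is living and takes 1/6.
Hemant is living and takes 1/3.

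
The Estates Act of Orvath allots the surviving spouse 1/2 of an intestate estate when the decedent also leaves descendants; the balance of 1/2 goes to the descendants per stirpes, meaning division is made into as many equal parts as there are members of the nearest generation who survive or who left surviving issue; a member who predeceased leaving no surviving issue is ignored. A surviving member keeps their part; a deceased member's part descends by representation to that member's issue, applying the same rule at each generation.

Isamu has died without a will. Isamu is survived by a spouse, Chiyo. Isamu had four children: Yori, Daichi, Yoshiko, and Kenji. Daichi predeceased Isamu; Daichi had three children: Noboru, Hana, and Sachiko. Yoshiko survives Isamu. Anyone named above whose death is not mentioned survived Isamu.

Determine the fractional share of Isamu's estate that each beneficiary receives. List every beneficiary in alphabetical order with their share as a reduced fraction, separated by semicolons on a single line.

Chiyo, as surviving spouse, takes 1/2.
The remaining 1/2 passes to Isamu's descendants per stirpes.
The 1/2 is divided into 4 equal shares of 1/8 among Yori, Daichi, Yoshiko, Kenji.
Yori is living and takes 1/8.
Daichi predeceased; the 1/8 allotted to Daichi's branch passes to Daichi's issue by representation.
The 1/8 is divided into 3 equal shares of 1/24 among Noboru, Hana, Sachiko.
Noboru is living and takes 1/24.
Hana is living and takes 1/24.
Sachiko is living and takes 1/24.
Yoshiko is living and takes 1/8.
Kenji is living and takes 1/8.

Chiyo 1/2; Hana 1/24; Kenji 1/8; Noboru 1/24; Sachiko 1/24; Yori 1/8; Yoshiko 1/8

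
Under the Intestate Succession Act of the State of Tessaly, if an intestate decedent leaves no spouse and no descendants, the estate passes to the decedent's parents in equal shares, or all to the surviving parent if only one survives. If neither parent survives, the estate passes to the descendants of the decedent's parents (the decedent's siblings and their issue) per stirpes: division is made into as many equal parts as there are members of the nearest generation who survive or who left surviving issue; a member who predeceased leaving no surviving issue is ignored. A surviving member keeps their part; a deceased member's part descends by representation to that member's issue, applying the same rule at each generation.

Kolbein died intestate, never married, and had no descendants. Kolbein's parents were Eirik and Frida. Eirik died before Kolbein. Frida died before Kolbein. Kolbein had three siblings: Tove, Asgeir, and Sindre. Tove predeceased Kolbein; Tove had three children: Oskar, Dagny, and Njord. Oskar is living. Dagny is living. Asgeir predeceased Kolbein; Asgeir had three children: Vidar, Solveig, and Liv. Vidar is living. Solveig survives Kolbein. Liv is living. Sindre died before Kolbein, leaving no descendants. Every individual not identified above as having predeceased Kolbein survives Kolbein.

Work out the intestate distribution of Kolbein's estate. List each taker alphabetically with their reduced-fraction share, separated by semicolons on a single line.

Neither parent survives and there are no descendants, so the estate passes to Kolbein's siblings and their issue per stirpes.
Sindre left no surviving issue, so that branch lapses and is disregarded.
The estate is divided into 2 equal shares of 1/2 among Tove, Asgeir.
Tove predeceased; the 1/2 allotted to Tove's branch passes to Tove's issue by representation.
The 1/2 is divided into 3 equal shares of 1/6 among Oskar, Dagny, Njord.
Oskar is living and takes 1/6.
Dagny is living and takes 1/6.
Njord is living and takes 1/6.
Asgeir predeceased; the 1/2 allotted to Asgeir's branch passes to Asgeir's issue by representation.
The 1/2 is divided into 3 equal shares of 1/6 among Vidar, Solveig, Liv.
Vidar is living and takes 1/6.
Solveig is living and takes 1/6.
Liv is living and takes 1/6.

Dagny 1/6; Liv 1/6; Njord 1/6; Oskar 1/6; Solveig 1/6; Vidar 1/6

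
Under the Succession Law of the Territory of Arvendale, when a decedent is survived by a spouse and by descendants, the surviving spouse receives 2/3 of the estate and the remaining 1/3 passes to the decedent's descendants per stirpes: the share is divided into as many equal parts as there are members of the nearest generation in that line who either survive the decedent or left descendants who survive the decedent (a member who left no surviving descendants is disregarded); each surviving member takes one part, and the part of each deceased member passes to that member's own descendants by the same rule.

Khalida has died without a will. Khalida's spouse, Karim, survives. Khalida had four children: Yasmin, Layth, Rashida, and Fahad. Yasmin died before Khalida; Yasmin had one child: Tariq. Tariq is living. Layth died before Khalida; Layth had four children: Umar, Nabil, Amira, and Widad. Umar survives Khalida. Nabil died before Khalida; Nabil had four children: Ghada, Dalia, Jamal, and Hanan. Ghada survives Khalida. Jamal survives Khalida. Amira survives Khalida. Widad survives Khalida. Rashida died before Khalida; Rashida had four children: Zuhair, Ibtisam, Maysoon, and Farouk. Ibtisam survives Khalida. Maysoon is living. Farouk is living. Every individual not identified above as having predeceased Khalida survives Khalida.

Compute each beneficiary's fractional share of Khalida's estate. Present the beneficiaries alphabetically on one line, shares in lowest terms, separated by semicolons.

Karim, as surviving spouse, takes 2/3.
The remaining 1/3 passes to Khalida's descendants per stirpes.
The 1/3 is divided into 4 equal shares of 1/12 among Yasmin, Layth, Rashida, Fahad.
Yasmin predeceased; the 1/12 allotted to Yasmin's branch passes to Yasmin's issue by representation.
Tariq is the sole taker at this level and receives the full 1/12.
Layth predeceased; the 1/12 allotted to Layth's branch passes to Layth's issue by representation.
The 1/12 is divided into 4 equal shares of 1/48 among Umar, Nabil, Amira, Widad.
Umar is living and takes 1/48.
Nabil predeceased; the 1/48 allotted to Nabil's branch passes to Nabil's issue by representation.
The 1/48 is divided into 4 equal shares of 1/192 among Ghada, Dalia, Jamal, Hanan.
Ghada is living and takes 1/192.
Dalia is living and takes 1/192.
Jamal is living and takes 1/192.
Hanan is living and takes 1/192.
Amira is living and takes 1/48.
Widad is living and takes 1/48.
Rashida predeceased; the 1/12 allotted to Rashida's branch passes to Rashida's issue by representation.
The 1/12 is divided into 4 equal shares of 1/48 among Zuhair, Ibtisam, Maysoon, Farouk.
Zuhair is living and takes 1/48.
Ibtisam is living and takes 1/48.
Maysoon is living and takes 1/48.
Farouk is living and takes 1/48.
Fahad is living and takes 1/12.

Amira 1/48; Dalia 1/192; Fahad 1/12; Farouk 1/48; Ghada 1/192; Hanan 1/192; Ibtisam 1/48; Jamal 1/192; Karim 2/3; Maysoon 1/48; Tariq 1/12; Umar 1/48; Widad 1/48; Zuhair 1/48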